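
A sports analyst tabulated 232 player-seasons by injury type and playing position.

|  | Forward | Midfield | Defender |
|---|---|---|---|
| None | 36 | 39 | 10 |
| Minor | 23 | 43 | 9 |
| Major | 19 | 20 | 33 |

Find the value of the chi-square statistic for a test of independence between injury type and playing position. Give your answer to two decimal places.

36.20

Row totals: 85, 75, 72. Column totals: 78, 102, 52. Grand total N = 232.
Expected counts (row total × column total / N):
  None, Forward: 85×78/232 = 28.578
  None, Midfield: 85×102/232 = 37.371
  None, Defender: 85×52/232 = 19.052
  Minor, Forward: 75×78/232 = 25.216
  Minor, Midfield: 75×102/232 = 32.974
  Minor, Defender: 75×52/232 = 16.810
  Major, Forward: 72×78/232 = 24.207
  Major, Midfield: 72×102/232 = 31.655
  Major, Defender: 72×52/232 = 16.138
Contributions (O − E)²/E:
  (36 − 28.578)²/28.578 = 1.9276
  (39 − 37.371)²/37.371 = 0.0710
  (10 − 19.052)²/19.052 = 4.3008
  (23 − 25.216)²/25.216 = 0.1947
  (43 − 32.974)²/32.974 = 3.0485
  (9 − 16.810)²/16.810 = 3.6286
  (19 − 24.207)²/24.207 = 1.1200
  (20 − 31.655)²/31.655 = 4.2912
  (33 − 16.138)²/16.138 = 17.6185
χ² = 1.9276 + 0.0710 + 4.3008 + 0.1947 + 3.0485 + 3.6286 + 1.1200 + 4.2912 + 17.6185 = 36.20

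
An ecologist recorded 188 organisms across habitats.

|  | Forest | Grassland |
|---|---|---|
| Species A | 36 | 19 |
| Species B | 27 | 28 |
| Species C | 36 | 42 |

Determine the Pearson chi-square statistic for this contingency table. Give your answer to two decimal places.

Row totals: 55, 55, 78. Column totals: 99, 89. Grand total N = 188.
Expected counts (row total × column total / N):
  Species A, Forest: 55×99/188 = 28.963
  Species A, Grassland: 55×89/188 = 26.037
  Species B, Forest: 55×99/188 = 28.963
  Species B, Grassland: 55×89/188 = 26.037
  Species C, Forest: 78×99/188 = 41.074
  Species C, Grassland: 78×89/188 = 36.926
Contributions (O − E)²/E:
  (36 − 28.963)²/28.963 = 1.7097
  (19 − 26.037)²/26.037 = 1.9019
  (27 − 28.963)²/28.963 = 0.1330
  (28 − 26.037)²/26.037 = 0.1480
  (36 − 41.074)²/41.074 = 0.6268
  (42 − 36.926)²/36.926 = 0.6972
χ² = 1.7097 + 1.9019 + 0.1330 + 0.1480 + 0.6268 + 0.6972 = 5.22

5.22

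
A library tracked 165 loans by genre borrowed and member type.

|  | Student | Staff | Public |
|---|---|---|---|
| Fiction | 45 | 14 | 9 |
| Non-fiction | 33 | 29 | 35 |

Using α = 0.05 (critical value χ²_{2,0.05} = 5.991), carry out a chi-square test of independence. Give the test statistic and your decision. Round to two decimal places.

17.90; reject H₀

Row totals: 68, 97. Column totals: 78, 43, 44. Grand total N = 165.
Expected counts (row total × column total / N):
  Fiction, Student: 68×78/165 = 32.145
  Fiction, Staff: 68×43/165 = 17.721
  Fiction, Public: 68×44/165 = 18.133
  Non-fiction, Student: 97×78/165 = 45.855
  Non-fiction, Staff: 97×43/165 = 25.279
  Non-fiction, Public: 97×44/165 = 25.867
Contributions (O − E)²/E:
  (45 − 32.145)²/32.145 = 5.1408
  (14 − 17.721)²/17.721 = 0.7813
  (9 − 18.133)²/18.133 = 4.6000
  (33 − 45.855)²/45.855 = 3.6038
  (29 − 25.279)²/25.279 = 0.5477
  (35 − 25.867)²/25.867 = 3.2246
χ² = 5.1408 + 0.7813 + 4.6000 + 3.6038 + 0.5477 + 3.2246 = 17.90
df = (2−1)(3−1) = 2. Since 17.90 > 5.991, reject the null hypothesis of independence at α = 0.05.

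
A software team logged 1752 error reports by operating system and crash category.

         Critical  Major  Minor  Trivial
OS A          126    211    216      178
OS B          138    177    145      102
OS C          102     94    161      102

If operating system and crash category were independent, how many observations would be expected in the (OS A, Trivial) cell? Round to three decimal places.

159.385

Row total (OS A) = 731; column total (Trivial) = 382; grand total N = 1752.
Expected count = (row total × column total) / N = 731 × 382 / 1752 = 159.385.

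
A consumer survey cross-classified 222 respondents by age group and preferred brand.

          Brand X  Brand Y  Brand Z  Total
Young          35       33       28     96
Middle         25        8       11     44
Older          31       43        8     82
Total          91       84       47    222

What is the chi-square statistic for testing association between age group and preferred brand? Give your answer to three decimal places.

Grand total N = 222.
Expected counts (row total × column total / N):
  Young, Brand X: 96×91/222 = 39.3514
  Young, Brand Y: 96×84/222 = 36.3243
  Young, Brand Z: 96×47/222 = 20.3243
  Middle, Brand X: 44×91/222 = 18.0360
  Middle, Brand Y: 44×84/222 = 16.6486
  Middle, Brand Z: 44×47/222 = 9.3153
  Older, Brand X: 82×91/222 = 33.6126
  Older, Brand Y: 82×84/222 = 31.0270
  Older, Brand Z: 82×47/222 = 17.3604
Contributions (O − E)²/E:
  (35 − 39.3514)²/39.3514 = 0.4812
  (33 − 36.3243)²/36.3243 = 0.3042
  (28 − 20.3243)²/20.3243 = 2.8988
  (25 − 18.0360)²/18.0360 = 2.6889
  (8 − 16.6486)²/16.6486 = 4.4928
  (11 − 9.3153)²/9.3153 = 0.3047
  (31 − 33.6126)²/33.6126 = 0.2031
  (43 − 31.0270)²/31.0270 = 4.6203
  (8 − 17.3604)²/17.3604 = 5.0470
χ² = 0.4812 + 0.3042 + 2.8988 + 2.6889 + 4.4928 + 0.3047 + 0.2031 + 4.6203 + 5.0470 = 21.041

21.041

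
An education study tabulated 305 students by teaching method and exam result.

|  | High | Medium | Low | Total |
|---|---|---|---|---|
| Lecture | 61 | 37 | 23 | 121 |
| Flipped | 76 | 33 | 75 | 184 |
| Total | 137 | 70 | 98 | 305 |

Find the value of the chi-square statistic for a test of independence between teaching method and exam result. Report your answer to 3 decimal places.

Grand total N = 305.
Expected counts (row total × column total / N):
  Lecture, High: 121×137/305 = 54.3508
  Lecture, Medium: 121×70/305 = 27.7705
  Lecture, Low: 121×98/305 = 38.8787
  Flipped, High: 184×137/305 = 82.6492
  Flipped, Medium: 184×70/305 = 42.2295
  Flipped, Low: 184×98/305 = 59.1213
Contributions (O − E)²/E:
  (61 − 54.3508)²/54.3508 = 0.8135
  (37 − 27.7705)²/27.7705 = 3.0674
  (23 − 38.8787)²/38.8787 = 6.4851
  (76 − 82.6492)²/82.6492 = 0.5349
  (33 − 42.2295)²/42.2295 = 2.0172
  (75 − 59.1213)²/59.1213 = 4.2647
χ² = 0.8135 + 3.0674 + 6.4851 + 0.5349 + 2.0172 + 4.2647 = 17.183

17.183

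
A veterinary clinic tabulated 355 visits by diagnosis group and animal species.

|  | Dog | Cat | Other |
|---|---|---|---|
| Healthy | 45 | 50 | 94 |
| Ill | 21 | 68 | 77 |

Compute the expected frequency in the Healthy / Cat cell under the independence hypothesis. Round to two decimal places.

62.82

Row total (Healthy) = 189; column total (Cat) = 118; grand total N = 355.
Expected count = (row total × column total) / N = 189 × 118 / 355 = 62.82.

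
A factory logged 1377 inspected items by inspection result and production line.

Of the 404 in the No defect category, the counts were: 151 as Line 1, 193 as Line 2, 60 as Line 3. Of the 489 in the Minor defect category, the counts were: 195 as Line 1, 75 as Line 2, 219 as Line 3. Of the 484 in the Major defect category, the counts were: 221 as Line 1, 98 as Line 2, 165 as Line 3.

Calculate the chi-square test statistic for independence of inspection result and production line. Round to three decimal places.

Row totals: 404, 489, 484. Column totals: 567, 366, 444. Grand total N = 1377.
Expected counts (row total × column total / N):
  No defect, Line 1: 404×567/1377 = 166.3529
  No defect, Line 2: 404×366/1377 = 107.3813
  No defect, Line 3: 404×444/1377 = 130.2658
  Minor defect, Line 1: 489×567/1377 = 201.3529
  Minor defect, Line 2: 489×366/1377 = 129.9739
  Minor defect, Line 3: 489×444/1377 = 157.6732
  Major defect, Line 1: 484×567/1377 = 199.2941
  Major defect, Line 2: 484×366/1377 = 128.6449
  Major defect, Line 3: 484×444/1377 = 156.0610
Contributions (O − E)²/E:
  (151 − 166.3529)²/166.3529 = 1.4169
  (193 − 107.3813)²/107.3813 = 68.2667
  (60 − 130.2658)²/130.2658 = 37.9016
  (195 − 201.3529)²/201.3529 = 0.2004
  (75 − 129.9739)²/129.9739 = 23.2518
  (219 − 157.6732)²/157.6732 = 23.8530
  (221 − 199.2941)²/199.2941 = 2.3641
  (98 − 128.6449)²/128.6449 = 7.3000
  (165 − 156.0610)²/156.0610 = 0.5120
χ² = 1.4169 + 68.2667 + 37.9016 + 0.2004 + 23.2518 + 23.8530 + 2.3641 + 7.3000 + 0.5120 = 165.067

165.067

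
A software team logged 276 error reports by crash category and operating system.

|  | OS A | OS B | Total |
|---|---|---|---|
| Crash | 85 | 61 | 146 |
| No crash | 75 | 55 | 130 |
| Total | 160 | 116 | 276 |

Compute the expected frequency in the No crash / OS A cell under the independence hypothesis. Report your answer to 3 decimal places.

Row total (No crash) = 130; column total (OS A) = 160; grand total N = 276.
Expected count = (row total × column total) / N = 130 × 160 / 276 = 75.362.

75.362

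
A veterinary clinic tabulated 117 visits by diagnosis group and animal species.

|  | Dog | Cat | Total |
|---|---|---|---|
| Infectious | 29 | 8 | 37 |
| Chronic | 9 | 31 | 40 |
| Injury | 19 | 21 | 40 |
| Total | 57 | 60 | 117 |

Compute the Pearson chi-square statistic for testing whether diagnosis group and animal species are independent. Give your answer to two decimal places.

Grand total N = 117.
Expected counts (row total × column total / N):
  Infectious, Dog: 37×57/117 = 18.026
  Infectious, Cat: 37×60/117 = 18.974
  Chronic, Dog: 40×57/117 = 19.487
  Chronic, Cat: 40×60/117 = 20.513
  Injury, Dog: 40×57/117 = 19.487
  Injury, Cat: 40×60/117 = 20.513
Contributions (O − E)²/E:
  (29 − 18.026)²/18.026 = 6.6808
  (8 − 18.974)²/18.974 = 6.3470
  (9 − 19.487)²/19.487 = 5.6436
  (31 − 20.513)²/20.513 = 5.3613
  (19 − 19.487)²/19.487 = 0.0122
  (21 − 20.513)²/20.513 = 0.0116
χ² = 6.6808 + 6.3470 + 5.6436 + 5.3613 + 0.0122 + 0.0116 = 24.06

24.06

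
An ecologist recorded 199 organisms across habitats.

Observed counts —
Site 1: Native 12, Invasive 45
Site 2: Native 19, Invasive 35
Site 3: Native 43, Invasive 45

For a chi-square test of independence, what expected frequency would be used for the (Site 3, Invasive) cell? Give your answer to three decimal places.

55.276

Row total (Site 3) = 88; column total (Invasive) = 125; grand total N = 199.
Expected count = (row total × column total) / N = 88 × 125 / 199 = 55.276.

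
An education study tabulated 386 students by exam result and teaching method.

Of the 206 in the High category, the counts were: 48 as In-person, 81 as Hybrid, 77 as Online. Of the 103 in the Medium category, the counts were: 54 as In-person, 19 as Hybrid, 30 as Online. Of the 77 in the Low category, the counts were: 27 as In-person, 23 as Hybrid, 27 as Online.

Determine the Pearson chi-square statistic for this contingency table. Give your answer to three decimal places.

28.368

Row totals: 206, 103, 77. Column totals: 129, 123, 134. Grand total N = 386.
Expected counts (row total × column total / N):
  High, In-person: 206×129/386 = 68.8446
  High, Hybrid: 206×123/386 = 65.6425
  High, Online: 206×134/386 = 71.5130
  Medium, In-person: 103×129/386 = 34.4223
  Medium, Hybrid: 103×123/386 = 32.8212
  Medium, Online: 103×134/386 = 35.7565
  Low, In-person: 77×129/386 = 25.7332
  Low, Hybrid: 77×123/386 = 24.5363
  Low, Online: 77×134/386 = 26.7306
Contributions (O − E)²/E:
  (48 − 68.8446)²/68.8446 = 6.3113
  (81 − 65.6425)²/65.6425 = 3.5930
  (77 − 71.5130)²/71.5130 = 0.4210
  (54 − 34.4223)²/34.4223 = 11.1348
  (19 − 32.8212)²/32.8212 = 5.8202
  (30 − 35.7565)²/35.7565 = 0.9267
  (27 − 25.7332)²/25.7332 = 0.0624
  (23 − 24.5363)²/24.5363 = 0.0962
  (27 − 26.7306)²/26.7306 = 0.0027
χ² = 6.3113 + 3.5930 + 0.4210 + 11.1348 + 5.8202 + 0.9267 + 0.0624 + 0.0962 + 0.0027 = 28.368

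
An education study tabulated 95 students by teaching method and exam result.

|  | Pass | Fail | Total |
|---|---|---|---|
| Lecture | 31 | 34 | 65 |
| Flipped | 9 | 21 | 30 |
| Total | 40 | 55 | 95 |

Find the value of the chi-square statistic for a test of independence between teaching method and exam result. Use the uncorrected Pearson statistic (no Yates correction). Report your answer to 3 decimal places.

Grand total N = 95.
Expected counts (row total × column total / N):
  Lecture, Pass: 65×40/95 = 27.3684
  Lecture, Fail: 65×55/95 = 37.6316
  Flipped, Pass: 30×40/95 = 12.6316
  Flipped, Fail: 30×55/95 = 17.3684
Contributions (O − E)²/E:
  (31 − 27.3684)²/27.3684 = 0.4819
  (34 − 37.6316)²/37.6316 = 0.3505
  (9 − 12.6316)²/12.6316 = 1.0441
  (21 − 17.3684)²/17.3684 = 0.7593
χ² = 0.4819 + 0.3505 + 1.0441 + 0.7593 = 2.636

2.636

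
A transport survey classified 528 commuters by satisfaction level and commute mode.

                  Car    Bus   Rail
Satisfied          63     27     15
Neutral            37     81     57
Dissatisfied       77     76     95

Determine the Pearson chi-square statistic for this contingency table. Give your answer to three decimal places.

54.283

Row totals: 105, 175, 248. Column totals: 177, 184, 167. Grand total N = 528.
Expected counts (row total × column total / N):
  Satisfied, Car: 105×177/528 = 35.1989
  Satisfied, Bus: 105×184/528 = 36.5909
  Satisfied, Rail: 105×167/528 = 33.2102
  Neutral, Car: 175×177/528 = 58.6648
  Neutral, Bus: 175×184/528 = 60.9848
  Neutral, Rail: 175×167/528 = 55.3504
  Dissatisfied, Car: 248×177/528 = 83.1364
  Dissatisfied, Bus: 248×184/528 = 86.4242
  Dissatisfied, Rail: 248×167/528 = 78.4394
Contributions (O − E)²/E:
  (63 − 35.1989)²/35.1989 = 21.9581
  (27 − 36.5909)²/36.5909 = 2.5139
  (15 − 33.2102)²/33.2102 = 9.9852
  (37 − 58.6648)²/58.6648 = 8.0008
  (81 − 60.9848)²/60.9848 = 6.5690
  (57 − 55.3504)²/55.3504 = 0.0492
  (77 − 83.1364)²/83.1364 = 0.4529
  (76 − 86.4242)²/86.4242 = 1.2573
  (95 − 78.4394)²/78.4394 = 3.4964
χ² = 21.9581 + 2.5139 + 9.9852 + 8.0008 + 6.5690 + 0.0492 + 0.4529 + 1.2573 + 3.4964 = 54.283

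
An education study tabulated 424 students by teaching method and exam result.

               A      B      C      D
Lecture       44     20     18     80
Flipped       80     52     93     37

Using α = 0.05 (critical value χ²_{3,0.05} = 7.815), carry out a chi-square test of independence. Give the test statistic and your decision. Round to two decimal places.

Row totals: 162, 262. Column totals: 124, 72, 111, 117. Grand total N = 424.
Expected counts (row total × column total / N):
  Lecture, A: 162×124/424 = 47.377
  Lecture, B: 162×72/424 = 27.509
  Lecture, C: 162×111/424 = 42.410
  Lecture, D: 162×117/424 = 44.703
  Flipped, A: 262×124/424 = 76.623
  Flipped, B: 262×72/424 = 44.491
  Flipped, C: 262×111/424 = 68.590
  Flipped, D: 262×117/424 = 72.297
Contributions (O − E)²/E:
  (44 − 47.377)²/47.377 = 0.2407
  (20 − 27.509)²/27.509 = 2.0497
  (18 − 42.410)²/42.410 = 14.0497
  (80 − 44.703)²/44.703 = 27.8701
  (80 − 76.623)²/76.623 = 0.1488
  (52 − 44.491)²/44.491 = 1.2673
  (93 − 68.590)²/68.590 = 8.6871
  (37 − 72.297)²/72.297 = 17.2328
χ² = 0.2407 + 2.0497 + 14.0497 + 27.8701 + 0.1488 + 1.2673 + 8.6871 + 17.2328 = 71.55
df = (2−1)(4−1) = 3. Since 71.55 > 7.815, reject the null hypothesis of independence at α = 0.05.

71.55; reject H₀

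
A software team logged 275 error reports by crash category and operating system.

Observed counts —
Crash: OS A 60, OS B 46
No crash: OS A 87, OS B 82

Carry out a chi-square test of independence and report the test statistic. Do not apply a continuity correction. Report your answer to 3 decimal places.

Row totals: 106, 169. Column totals: 147, 128. Grand total N = 275.
Expected counts (row total × column total / N):
  Crash, OS A: 106×147/275 = 56.6618
  Crash, OS B: 106×128/275 = 49.3382
  No crash, OS A: 169×147/275 = 90.3382
  No crash, OS B: 169×128/275 = 78.6618
Contributions (O − E)²/E:
  (60 − 56.6618)²/56.6618 = 0.1967
  (46 − 49.3382)²/49.3382 = 0.2259
  (87 − 90.3382)²/90.3382 = 0.1234
  (82 − 78.6618)²/78.6618 = 0.1417
χ² = 0.1967 + 0.2259 + 0.1234 + 0.1417 = 0.688

0.688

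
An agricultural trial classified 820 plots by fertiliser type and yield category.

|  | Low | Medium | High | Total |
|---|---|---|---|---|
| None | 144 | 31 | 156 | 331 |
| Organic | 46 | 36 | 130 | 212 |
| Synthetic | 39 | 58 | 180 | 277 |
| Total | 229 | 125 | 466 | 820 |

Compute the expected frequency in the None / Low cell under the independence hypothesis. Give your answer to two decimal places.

92.44

Row total (None) = 331; column total (Low) = 229; grand total N = 820.
Expected count = (row total × column total) / N = 331 × 229 / 820 = 92.44.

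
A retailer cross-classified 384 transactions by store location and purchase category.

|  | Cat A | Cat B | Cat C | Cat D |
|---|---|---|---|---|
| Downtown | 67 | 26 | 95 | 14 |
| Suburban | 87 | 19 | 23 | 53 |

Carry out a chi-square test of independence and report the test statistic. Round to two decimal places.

69.47

Row totals: 202, 182. Column totals: 154, 45, 118, 67. Grand total N = 384.
Expected counts (row total × column total / N):
  Downtown, Cat A: 202×154/384 = 81.010
  Downtown, Cat B: 202×45/384 = 23.672
  Downtown, Cat C: 202×118/384 = 62.073
  Downtown, Cat D: 202×67/384 = 35.245
  Suburban, Cat A: 182×154/384 = 72.990
  Suburban, Cat B: 182×45/384 = 21.328
  Suburban, Cat C: 182×118/384 = 55.927
  Suburban, Cat D: 182×67/384 = 31.755
Contributions (O − E)²/E:
  (67 − 81.010)²/81.010 = 2.4229
  (26 − 23.672)²/23.672 = 0.2289
  (95 − 62.073)²/62.073 = 17.4663
  (14 − 35.245)²/35.245 = 12.8061
  (87 − 72.990)²/72.990 = 2.6891
  (19 − 21.328)²/21.328 = 0.2541
  (23 − 55.927)²/55.927 = 19.3858
  (53 − 31.755)²/31.755 = 14.2135
χ² = 2.4229 + 0.2289 + 17.4663 + 12.8061 + 2.6891 + 0.2541 + 19.3858 + 14.2135 = 69.47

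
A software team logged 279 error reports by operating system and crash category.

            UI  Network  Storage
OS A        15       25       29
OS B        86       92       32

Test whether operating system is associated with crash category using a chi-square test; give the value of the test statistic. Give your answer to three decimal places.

Row totals: 69, 210. Column totals: 101, 117, 61. Grand total N = 279.
Expected counts (row total × column total / N):
  OS A, UI: 69×101/279 = 24.9785
  OS A, Network: 69×117/279 = 28.9355
  OS A, Storage: 69×61/279 = 15.0860
  OS B, UI: 210×101/279 = 76.0215
  OS B, Network: 210×117/279 = 88.0645
  OS B, Storage: 210×61/279 = 45.9140
Contributions (O − E)²/E:
  (15 − 24.9785)²/24.9785 = 3.9862
  (25 − 28.9355)²/28.9355 = 0.5353
  (29 − 15.0860)²/15.0860 = 12.8331
  (86 − 76.0215)²/76.0215 = 1.3098
  (92 − 88.0645)²/88.0645 = 0.1759
  (32 − 45.9140)²/45.9140 = 4.2166
χ² = 3.9862 + 0.5353 + 12.8331 + 1.3098 + 0.1759 + 4.2166 = 23.057

23.057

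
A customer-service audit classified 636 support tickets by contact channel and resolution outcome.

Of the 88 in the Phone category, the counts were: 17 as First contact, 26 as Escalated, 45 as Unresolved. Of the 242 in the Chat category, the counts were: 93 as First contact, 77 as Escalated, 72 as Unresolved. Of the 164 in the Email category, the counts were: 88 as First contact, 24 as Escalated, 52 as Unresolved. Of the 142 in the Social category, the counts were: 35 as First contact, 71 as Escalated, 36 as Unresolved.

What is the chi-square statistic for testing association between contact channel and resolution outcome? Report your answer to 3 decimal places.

68.960

Row totals: 88, 242, 164, 142. Column totals: 233, 198, 205. Grand total N = 636.
Expected counts (row total × column total / N):
  Phone, First contact: 88×233/636 = 32.2390
  Phone, Escalated: 88×198/636 = 27.3962
  Phone, Unresolved: 88×205/636 = 28.3648
  Chat, First contact: 242×233/636 = 88.6572
  Chat, Escalated: 242×198/636 = 75.3396
  Chat, Unresolved: 242×205/636 = 78.0031
  Email, First contact: 164×233/636 = 60.0818
  Email, Escalated: 164×198/636 = 51.0566
  Email, Unresolved: 164×205/636 = 52.8616
  Social, First contact: 142×233/636 = 52.0220
  Social, Escalated: 142×198/636 = 44.2075
  Social, Unresolved: 142×205/636 = 45.7704
Contributions (O − E)²/E:
  (17 − 32.2390)²/32.2390 = 7.2033
  (26 − 27.3962)²/27.3962 = 0.0712
  (45 − 28.3648)²/28.3648 = 9.7561
  (93 − 88.6572)²/88.6572 = 0.2127
  (77 − 75.3396)²/75.3396 = 0.0366
  (72 − 78.0031)²/78.0031 = 0.4620
  (88 − 60.0818)²/60.0818 = 12.9727
  (24 − 51.0566)²/51.0566 = 14.3382
  (52 − 52.8616)²/52.8616 = 0.0140
  (35 − 52.0220)²/52.0220 = 5.5697
  (71 − 44.2075)²/44.2075 = 16.2379
  (36 − 45.7704)²/45.7704 = 2.0856
χ² = 7.2033 + 0.0712 + 9.7561 + 0.2127 + 0.0366 + 0.4620 + 12.9727 + 14.3382 + 0.0140 + 5.5697 + 16.2379 + 2.0856 = 68.960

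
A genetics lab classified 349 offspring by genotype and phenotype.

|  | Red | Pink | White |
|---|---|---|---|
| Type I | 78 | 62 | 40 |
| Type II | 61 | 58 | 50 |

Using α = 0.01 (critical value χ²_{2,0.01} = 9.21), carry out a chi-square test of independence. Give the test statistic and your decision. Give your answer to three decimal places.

Row totals: 180, 169. Column totals: 139, 120, 90. Grand total N = 349.
Expected counts (row total × column total / N):
  Type I, Red: 180×139/349 = 71.6905
  Type I, Pink: 180×120/349 = 61.8911
  Type I, White: 180×90/349 = 46.4183
  Type II, Red: 169×139/349 = 67.3095
  Type II, Pink: 169×120/349 = 58.1089
  Type II, White: 169×90/349 = 43.5817
Contributions (O − E)²/E:
  (78 − 71.6905)²/71.6905 = 0.5553
  (62 − 61.8911)²/61.8911 = 0.0002
  (40 − 46.4183)²/46.4183 = 0.8875
  (61 − 67.3095)²/67.3095 = 0.5914
  (58 − 58.1089)²/58.1089 = 0.0002
  (50 − 43.5817)²/43.5817 = 0.9452
χ² = 0.5553 + 0.0002 + 0.8875 + 0.5914 + 0.0002 + 0.9452 = 2.980
df = (2−1)(3−1) = 2. Since 2.980 < 9.21, fail to reject the null hypothesis of independence at α = 0.01.

2.980; fail to reject H₀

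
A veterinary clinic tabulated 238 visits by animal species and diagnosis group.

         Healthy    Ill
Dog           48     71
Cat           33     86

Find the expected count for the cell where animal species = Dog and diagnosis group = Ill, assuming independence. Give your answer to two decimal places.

Row total (Dog) = 119; column total (Ill) = 157; grand total N = 238.
Expected count = (row total × column total) / N = 119 × 157 / 238 = 78.50.

78.50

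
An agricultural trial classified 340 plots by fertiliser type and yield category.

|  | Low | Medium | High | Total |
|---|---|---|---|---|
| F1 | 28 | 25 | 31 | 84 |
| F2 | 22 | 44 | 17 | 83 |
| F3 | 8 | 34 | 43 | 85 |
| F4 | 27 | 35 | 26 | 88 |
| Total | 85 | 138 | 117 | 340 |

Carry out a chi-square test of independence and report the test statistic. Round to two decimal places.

29.31

Grand total N = 340.
Expected counts (row total × column total / N):
  F1, Low: 84×85/340 = 21.000
  F1, Medium: 84×138/340 = 34.094
  F1, High: 84×117/340 = 28.906
  F2, Low: 83×85/340 = 20.750
  F2, Medium: 83×138/340 = 33.688
  F2, High: 83×117/340 = 28.562
  F3, Low: 85×85/340 = 21.250
  F3, Medium: 85×138/340 = 34.500
  F3, High: 85×117/340 = 29.250
  F4, Low: 88×85/340 = 22.000
  F4, Medium: 88×138/340 = 35.718
  F4, High: 88×117/340 = 30.282
Contributions (O − E)²/E:
  (28 − 21.000)²/21.000 = 2.3333
  (25 − 34.094)²/34.094 = 2.4257
  (31 − 28.906)²/28.906 = 0.1517
  (22 − 20.750)²/20.750 = 0.0753
  (44 − 33.688)²/33.688 = 3.1565
  (17 − 28.562)²/28.562 = 4.6803
  (8 − 21.250)²/21.250 = 8.2618
  (34 − 34.500)²/34.500 = 0.0072
  (43 − 29.250)²/29.250 = 6.4637
  (27 − 22.000)²/22.000 = 1.1364
  (35 − 35.718)²/35.718 = 0.0144
  (26 − 30.282)²/30.282 = 0.6055
χ² = 2.3333 + 2.4257 + 0.1517 + 0.0753 + 3.1565 + 4.6803 + 8.2618 + 0.0072 + 6.4637 + 1.1364 + 0.0144 + 0.6055 = 29.31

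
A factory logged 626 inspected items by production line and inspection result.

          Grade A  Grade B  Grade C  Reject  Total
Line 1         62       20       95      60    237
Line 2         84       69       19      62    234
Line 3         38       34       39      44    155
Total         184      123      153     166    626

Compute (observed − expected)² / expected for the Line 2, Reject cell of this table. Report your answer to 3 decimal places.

Row total (Line 2) = 234; column total (Reject) = 166; N = 626.
Expected count E = 234 × 166 / 626 = 62.05112.
Contribution = (O − E)²/E = (62 − 62.05112)² / 62.05112 = 0.000.

0.000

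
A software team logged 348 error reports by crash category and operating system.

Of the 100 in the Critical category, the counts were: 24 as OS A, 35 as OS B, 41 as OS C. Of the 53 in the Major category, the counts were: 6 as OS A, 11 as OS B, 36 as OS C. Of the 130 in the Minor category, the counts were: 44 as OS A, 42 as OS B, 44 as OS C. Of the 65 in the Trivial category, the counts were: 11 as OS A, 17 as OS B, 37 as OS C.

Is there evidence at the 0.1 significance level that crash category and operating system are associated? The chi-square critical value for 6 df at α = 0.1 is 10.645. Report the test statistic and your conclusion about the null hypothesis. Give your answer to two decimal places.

24.90; reject H₀

Row totals: 100, 53, 130, 65. Column totals: 85, 105, 158. Grand total N = 348.
Expected counts (row total × column total / N):
  Critical, OS A: 100×85/348 = 24.425
  Critical, OS B: 100×105/348 = 30.172
  Critical, OS C: 100×158/348 = 45.402
  Major, OS A: 53×85/348 = 12.945
  Major, OS B: 53×105/348 = 15.991
  Major, OS C: 53×158/348 = 24.063
  Minor, OS A: 130×85/348 = 31.753
  Minor, OS B: 130×105/348 = 39.224
  Minor, OS C: 130×158/348 = 59.023
  Trivial, OS A: 65×85/348 = 15.876
  Trivial, OS B: 65×105/348 = 19.612
  Trivial, OS C: 65×158/348 = 29.511
Contributions (O − E)²/E:
  (24 − 24.425)²/24.425 = 0.0074
  (35 − 30.172)²/30.172 = 0.7726
  (41 − 45.402)²/45.402 = 0.4268
  (6 − 12.945)²/12.945 = 3.7260
  (11 − 15.991)²/15.991 = 1.5578
  (36 − 24.063)²/24.063 = 5.9216
  (44 − 31.753)²/31.753 = 4.7236
  (42 − 39.224)²/39.224 = 0.1965
  (44 − 59.023)²/59.023 = 3.8238
  (11 − 15.876)²/15.876 = 1.4976
  (17 − 19.612)²/19.612 = 0.3479
  (37 − 29.511)²/29.511 = 1.9005
χ² = 0.0074 + 0.7726 + 0.4268 + 3.7260 + 1.5578 + 5.9216 + 4.7236 + 0.1965 + 3.8238 + 1.4976 + 0.3479 + 1.9005 = 24.90
df = (4−1)(3−1) = 6. Since 24.90 > 10.645, reject the null hypothesis of independence at α = 0.1.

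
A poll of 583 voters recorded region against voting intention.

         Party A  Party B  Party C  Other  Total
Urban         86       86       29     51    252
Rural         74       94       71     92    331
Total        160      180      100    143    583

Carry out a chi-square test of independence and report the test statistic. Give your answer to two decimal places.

20.32

Grand total N = 583.
Expected counts (row total × column total / N):
  Urban, Party A: 252×160/583 = 69.160
  Urban, Party B: 252×180/583 = 77.804
  Urban, Party C: 252×100/583 = 43.225
  Urban, Other: 252×143/583 = 61.811
  Rural, Party A: 331×160/583 = 90.840
  Rural, Party B: 331×180/583 = 102.196
  Rural, Party C: 331×100/583 = 56.775
  Rural, Other: 331×143/583 = 81.189
Contributions (O − E)²/E:
  (86 − 69.160)²/69.160 = 4.1004
  (86 − 77.804)²/77.804 = 0.8634
  (29 − 43.225)²/43.225 = 4.6813
  (51 − 61.811)²/61.811 = 1.8909
  (74 − 90.840)²/90.840 = 3.1218
  (94 − 102.196)²/102.196 = 0.6573
  (71 − 56.775)²/56.775 = 3.5641
  (92 − 81.189)²/81.189 = 1.4396
χ² = 4.1004 + 0.8634 + 4.6813 + 1.8909 + 3.1218 + 0.6573 + 3.5641 + 1.4396 = 20.32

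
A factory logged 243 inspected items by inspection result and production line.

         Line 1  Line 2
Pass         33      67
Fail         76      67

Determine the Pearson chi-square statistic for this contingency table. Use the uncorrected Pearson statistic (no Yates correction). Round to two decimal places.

Row totals: 100, 143. Column totals: 109, 134. Grand total N = 243.
Expected counts (row total × column total / N):
  Pass, Line 1: 100×109/243 = 44.856
  Pass, Line 2: 100×134/243 = 55.144
  Fail, Line 1: 143×109/243 = 64.144
  Fail, Line 2: 143×134/243 = 78.856
Contributions (O − E)²/E:
  (33 − 44.856)²/44.856 = 3.1337
  (67 − 55.144)²/55.144 = 2.5490
  (76 − 64.144)²/64.144 = 2.1914
  (67 − 78.856)²/78.856 = 1.7825
χ² = 3.1337 + 2.5490 + 2.1914 + 1.7825 = 9.66

9.66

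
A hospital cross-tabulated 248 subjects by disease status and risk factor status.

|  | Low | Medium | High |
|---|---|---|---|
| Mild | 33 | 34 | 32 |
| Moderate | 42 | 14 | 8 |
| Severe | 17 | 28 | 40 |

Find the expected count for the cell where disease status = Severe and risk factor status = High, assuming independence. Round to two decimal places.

27.42

Row total (Severe) = 85; column total (High) = 80; grand total N = 248.
Expected count = (row total × column total) / N = 85 × 80 / 248 = 27.42.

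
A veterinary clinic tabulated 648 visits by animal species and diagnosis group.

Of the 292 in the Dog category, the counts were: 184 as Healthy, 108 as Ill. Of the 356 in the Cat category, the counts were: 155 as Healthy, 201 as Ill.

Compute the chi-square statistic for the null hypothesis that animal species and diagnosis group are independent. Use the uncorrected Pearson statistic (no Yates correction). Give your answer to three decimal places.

Row totals: 292, 356. Column totals: 339, 309. Grand total N = 648.
Expected counts (row total × column total / N):
  Dog, Healthy: 292×339/648 = 152.7593
  Dog, Ill: 292×309/648 = 139.2407
  Cat, Healthy: 356×339/648 = 186.2407
  Cat, Ill: 356×309/648 = 169.7593
Contributions (O − E)²/E:
  (184 − 152.7593)²/152.7593 = 6.3890
  (108 − 139.2407)²/139.2407 = 7.0093
  (155 − 186.2407)²/186.2407 = 5.2404
  (201 − 169.7593)²/169.7593 = 5.7492
χ² = 6.3890 + 7.0093 + 5.2404 + 5.7492 = 24.388

24.388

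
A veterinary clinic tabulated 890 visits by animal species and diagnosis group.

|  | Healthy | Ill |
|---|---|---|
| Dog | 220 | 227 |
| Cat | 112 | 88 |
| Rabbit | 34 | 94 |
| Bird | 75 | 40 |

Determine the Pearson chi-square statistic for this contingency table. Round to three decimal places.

Row totals: 447, 200, 128, 115. Column totals: 441, 449. Grand total N = 890.
Expected counts (row total × column total / N):
  Dog, Healthy: 447×441/890 = 221.4910
  Dog, Ill: 447×449/890 = 225.5090
  Cat, Healthy: 200×441/890 = 99.1011
  Cat, Ill: 200×449/890 = 100.8989
  Rabbit, Healthy: 128×441/890 = 63.4247
  Rabbit, Ill: 128×449/890 = 64.5753
  Bird, Healthy: 115×441/890 = 56.9831
  Bird, Ill: 115×449/890 = 58.0169
Contributions (O − E)²/E:
  (220 − 221.4910)²/221.4910 = 0.0100
  (227 − 225.5090)²/225.5090 = 0.0099
  (112 − 99.1011)²/99.1011 = 1.6789
  (88 − 100.8989)²/100.8989 = 1.6490
  (34 − 63.4247)²/63.4247 = 13.6510
  (94 − 64.5753)²/64.5753 = 13.4078
  (75 − 56.9831)²/56.9831 = 5.6966
  (40 − 58.0169)²/58.0169 = 5.5951
χ² = 0.0100 + 0.0099 + 1.6789 + 1.6490 + 13.6510 + 13.4078 + 5.6966 + 5.5951 = 41.698

41.698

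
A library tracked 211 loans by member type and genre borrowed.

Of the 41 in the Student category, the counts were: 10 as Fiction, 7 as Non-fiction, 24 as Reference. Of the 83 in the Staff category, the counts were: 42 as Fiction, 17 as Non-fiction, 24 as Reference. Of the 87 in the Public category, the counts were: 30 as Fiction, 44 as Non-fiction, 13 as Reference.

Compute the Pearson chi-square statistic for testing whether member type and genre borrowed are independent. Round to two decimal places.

39.46

Row totals: 41, 83, 87. Column totals: 82, 68, 61. Grand total N = 211.
Expected counts (row total × column total / N):
  Student, Fiction: 41×82/211 = 15.934
  Student, Non-fiction: 41×68/211 = 13.213
  Student, Reference: 41×61/211 = 11.853
  Staff, Fiction: 83×82/211 = 32.256
  Staff, Non-fiction: 83×68/211 = 26.749
  Staff, Reference: 83×61/211 = 23.995
  Public, Fiction: 87×82/211 = 33.810
  Public, Non-fiction: 87×68/211 = 28.038
  Public, Reference: 87×61/211 = 25.152
Contributions (O − E)²/E:
  (10 − 15.934)²/15.934 = 2.2099
  (7 − 13.213)²/13.213 = 2.9215
  (24 − 11.853)²/11.853 = 12.4483
  (42 − 32.256)²/32.256 = 2.9435
  (17 − 26.749)²/26.749 = 3.5531
  (24 − 23.995)²/23.995 = 0.0000
  (30 − 33.810)²/33.810 = 0.4293
  (44 − 28.038)²/28.038 = 9.0871
  (13 − 25.152)²/25.152 = 5.8711
χ² = 2.2099 + 2.9215 + 12.4483 + 2.9435 + 3.5531 + 0.0000 + 0.4293 + 9.0871 + 5.8711 = 39.46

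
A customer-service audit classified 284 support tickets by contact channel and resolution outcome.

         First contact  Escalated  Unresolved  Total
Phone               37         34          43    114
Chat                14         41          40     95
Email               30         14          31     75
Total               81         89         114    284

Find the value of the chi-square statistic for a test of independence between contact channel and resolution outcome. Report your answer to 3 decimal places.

18.858

Grand total N = 284.
Expected counts (row total × column total / N):
  Phone, First contact: 114×81/284 = 32.51408
  Phone, Escalated: 114×89/284 = 35.72535
  Phone, Unresolved: 114×114/284 = 45.76056
  Chat, First contact: 95×81/284 = 27.09507
  Chat, Escalated: 95×89/284 = 29.77113
  Chat, Unresolved: 95×114/284 = 38.13380
  Email, First contact: 75×81/284 = 21.39085
  Email, Escalated: 75×89/284 = 23.50352
  Email, Unresolved: 75×114/284 = 30.10563
Contributions (O − E)²/E:
  (37 − 32.51408)²/32.51408 = 0.6189
  (34 − 35.72535)²/35.72535 = 0.0833
  (43 − 45.76056)²/45.76056 = 0.1665
  (14 − 27.09507)²/27.09507 = 6.3289
  (41 − 29.77113)²/29.77113 = 4.2352
  (40 − 38.13380)²/38.13380 = 0.0913
  (30 − 21.39085)²/21.39085 = 3.4649
  (14 − 23.50352)²/23.50352 = 3.8427
  (31 − 30.10563)²/30.10563 = 0.0266
χ² = 0.6189 + 0.0833 + 0.1665 + 6.3289 + 4.2352 + 0.0913 + 3.4649 + 3.8427 + 0.0266 = 18.858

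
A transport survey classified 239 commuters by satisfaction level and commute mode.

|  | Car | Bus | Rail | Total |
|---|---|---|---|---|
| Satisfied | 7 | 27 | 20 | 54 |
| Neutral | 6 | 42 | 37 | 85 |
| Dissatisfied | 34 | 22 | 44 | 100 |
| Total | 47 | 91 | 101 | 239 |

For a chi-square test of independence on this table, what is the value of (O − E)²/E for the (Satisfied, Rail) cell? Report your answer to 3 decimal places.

0.349

Row total (Satisfied) = 54; column total (Rail) = 101; N = 239.
Expected count E = 54 × 101 / 239 = 22.82008.
Contribution = (O − E)²/E = (20 − 22.82008)² / 22.82008 = 0.349.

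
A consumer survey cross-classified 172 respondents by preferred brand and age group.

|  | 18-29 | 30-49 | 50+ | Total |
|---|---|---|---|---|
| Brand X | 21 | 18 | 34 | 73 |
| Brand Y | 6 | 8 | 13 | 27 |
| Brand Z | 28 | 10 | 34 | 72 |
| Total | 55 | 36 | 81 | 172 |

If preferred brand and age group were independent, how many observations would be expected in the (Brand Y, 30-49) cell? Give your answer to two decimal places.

Row total (Brand Y) = 27; column total (30-49) = 36; grand total N = 172.
Expected count = (row total × column total) / N = 27 × 36 / 172 = 5.65.

5.65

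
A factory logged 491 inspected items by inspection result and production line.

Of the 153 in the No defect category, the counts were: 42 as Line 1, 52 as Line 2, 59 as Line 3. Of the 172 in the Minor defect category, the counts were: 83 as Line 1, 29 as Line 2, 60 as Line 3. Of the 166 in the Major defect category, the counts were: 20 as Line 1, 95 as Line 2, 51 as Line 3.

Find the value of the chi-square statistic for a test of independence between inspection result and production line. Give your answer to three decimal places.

77.862

Row totals: 153, 172, 166. Column totals: 145, 176, 170. Grand total N = 491.
Expected counts (row total × column total / N):
  No defect, Line 1: 153×145/491 = 45.1833
  No defect, Line 2: 153×176/491 = 54.8432
  No defect, Line 3: 153×170/491 = 52.9735
  Minor defect, Line 1: 172×145/491 = 50.7943
  Minor defect, Line 2: 172×176/491 = 61.6538
  Minor defect, Line 3: 172×170/491 = 59.5519
  Major defect, Line 1: 166×145/491 = 49.0224
  Major defect, Line 2: 166×176/491 = 59.5031
  Major defect, Line 3: 166×170/491 = 57.4745
Contributions (O − E)²/E:
  (42 − 45.1833)²/45.1833 = 0.2243
  (52 − 54.8432)²/54.8432 = 0.1474
  (59 − 52.9735)²/52.9735 = 0.6856
  (83 − 50.7943)²/50.7943 = 20.4198
  (29 − 61.6538)²/61.6538 = 17.2945
  (60 − 59.5519)²/59.5519 = 0.0034
  (20 − 49.0224)²/49.0224 = 17.1819
  (95 − 59.5031)²/59.5031 = 21.1759
  (51 − 57.4745)²/57.4745 = 0.7294
χ² = 0.2243 + 0.1474 + 0.6856 + 20.4198 + 17.2945 + 0.0034 + 17.1819 + 21.1759 + 0.7294 = 77.862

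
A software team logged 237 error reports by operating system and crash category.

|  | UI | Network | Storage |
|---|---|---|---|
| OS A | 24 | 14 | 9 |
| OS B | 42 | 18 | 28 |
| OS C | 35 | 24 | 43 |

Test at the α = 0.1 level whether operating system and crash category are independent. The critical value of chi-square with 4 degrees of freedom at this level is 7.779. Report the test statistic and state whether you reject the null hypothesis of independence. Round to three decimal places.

9.308; reject H₀

Row totals: 47, 88, 102. Column totals: 101, 56, 80. Grand total N = 237.
Expected counts (row total × column total / N):
  OS A, UI: 47×101/237 = 20.0295
  OS A, Network: 47×56/237 = 11.1055
  OS A, Storage: 47×80/237 = 15.8650
  OS B, UI: 88×101/237 = 37.5021
  OS B, Network: 88×56/237 = 20.7932
  OS B, Storage: 88×80/237 = 29.7046
  OS C, UI: 102×101/237 = 43.4684
  OS C, Network: 102×56/237 = 24.1013
  OS C, Storage: 102×80/237 = 34.4304
Contributions (O − E)²/E:
  (24 − 20.0295)²/20.0295 = 0.7871
  (14 − 11.1055)²/11.1055 = 0.7544
  (9 − 15.8650)²/15.8650 = 2.9706
  (42 − 37.5021)²/37.5021 = 0.5395
  (18 − 20.7932)²/20.7932 = 0.3752
  (28 − 29.7046)²/29.7046 = 0.0978
  (35 − 43.4684)²/43.4684 = 1.6498
  (24 − 24.1013)²/24.1013 = 0.0004
  (43 − 34.4304)²/34.4304 = 2.1329
χ² = 0.7871 + 0.7544 + 2.9706 + 0.5395 + 0.3752 + 0.0978 + 1.6498 + 0.0004 + 2.1329 = 9.308
df = (3−1)(3−1) = 4. Since 9.308 > 7.779, reject the null hypothesis of independence at α = 0.1.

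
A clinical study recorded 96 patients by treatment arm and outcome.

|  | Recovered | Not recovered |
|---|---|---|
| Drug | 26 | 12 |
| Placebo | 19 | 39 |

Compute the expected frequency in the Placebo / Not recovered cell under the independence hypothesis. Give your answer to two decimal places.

Row total (Placebo) = 58; column total (Not recovered) = 51; grand total N = 96.
Expected count = (row total × column total) / N = 58 × 51 / 96 = 30.81.

30.81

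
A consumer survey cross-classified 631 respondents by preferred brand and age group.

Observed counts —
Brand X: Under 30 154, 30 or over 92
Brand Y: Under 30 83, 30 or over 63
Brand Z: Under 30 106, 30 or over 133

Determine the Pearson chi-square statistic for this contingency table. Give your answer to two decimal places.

Row totals: 246, 146, 239. Column totals: 343, 288. Grand total N = 631.
Expected counts (row total × column total / N):
  Brand X, Under 30: 246×343/631 = 133.721
  Brand X, 30 or over: 246×288/631 = 112.279
  Brand Y, Under 30: 146×343/631 = 79.363
  Brand Y, 30 or over: 146×288/631 = 66.637
  Brand Z, Under 30: 239×343/631 = 129.916
  Brand Z, 30 or over: 239×288/631 = 109.084
Contributions (O − E)²/E:
  (154 − 133.721)²/133.721 = 3.0753
  (92 − 112.279)²/112.279 = 3.6626
  (83 − 79.363)²/79.363 = 0.1667
  (63 − 66.637)²/66.637 = 0.1985
  (106 − 129.916)²/129.916 = 4.4027
  (133 − 109.084)²/109.084 = 5.2434
χ² = 3.0753 + 3.6626 + 0.1667 + 0.1985 + 4.4027 + 5.2434 = 16.75

16.75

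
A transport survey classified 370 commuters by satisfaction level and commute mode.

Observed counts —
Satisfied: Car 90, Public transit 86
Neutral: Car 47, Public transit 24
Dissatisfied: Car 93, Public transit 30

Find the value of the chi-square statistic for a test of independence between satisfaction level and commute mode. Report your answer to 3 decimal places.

19.045

Row totals: 176, 71, 123. Column totals: 230, 140. Grand total N = 370.
Expected counts (row total × column total / N):
  Satisfied, Car: 176×230/370 = 109.40541
  Satisfied, Public transit: 176×140/370 = 66.59459
  Neutral, Car: 71×230/370 = 44.13514
  Neutral, Public transit: 71×140/370 = 26.86486
  Dissatisfied, Car: 123×230/370 = 76.45946
  Dissatisfied, Public transit: 123×140/370 = 46.54054
Contributions (O − E)²/E:
  (90 − 109.40541)²/109.40541 = 3.4420
  (86 − 66.59459)²/66.59459 = 5.6547
  (47 − 44.13514)²/44.13514 = 0.1860
  (24 − 26.86486)²/26.86486 = 0.3055
  (93 − 76.45946)²/76.45946 = 3.5782
  (30 − 46.54054)²/46.54054 = 5.8785
χ² = 3.4420 + 5.6547 + 0.1860 + 0.3055 + 3.5782 + 5.8785 = 19.045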